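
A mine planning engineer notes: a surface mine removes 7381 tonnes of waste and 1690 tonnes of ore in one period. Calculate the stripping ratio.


Stripping ratio = waste tonnage / ore tonnage
= 7381 / 1690
= 4.3675

4.3675


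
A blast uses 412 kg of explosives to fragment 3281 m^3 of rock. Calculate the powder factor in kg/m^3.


0.1256 kg/m^3

Powder factor = explosive mass / rock volume
= 412 / 3281
= 0.1256 kg/m^3


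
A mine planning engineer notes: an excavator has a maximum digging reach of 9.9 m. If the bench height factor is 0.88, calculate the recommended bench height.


Bench height = reach * factor
= 9.9 * 0.88
= 8.712 m

8.712 m


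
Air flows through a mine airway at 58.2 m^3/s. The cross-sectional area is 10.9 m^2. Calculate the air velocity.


Velocity = flow rate / cross-sectional area
= 58.2 / 10.9
= 5.3394 m/s

5.3394 m/s


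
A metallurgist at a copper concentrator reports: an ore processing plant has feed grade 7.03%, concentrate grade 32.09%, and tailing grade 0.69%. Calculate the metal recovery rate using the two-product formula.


92.1667%

Using the two-product formula:
R = 100 * c * (f - t) / (f * (c - t))
Numerator = 100 * 32.09 * (7.03 - 0.69)
= 100 * 32.09 * 6.34
= 20345.06
Denominator = 7.03 * (32.09 - 0.69)
= 7.03 * 31.4
= 220.742
R = 20345.06 / 220.742
= 92.1667%


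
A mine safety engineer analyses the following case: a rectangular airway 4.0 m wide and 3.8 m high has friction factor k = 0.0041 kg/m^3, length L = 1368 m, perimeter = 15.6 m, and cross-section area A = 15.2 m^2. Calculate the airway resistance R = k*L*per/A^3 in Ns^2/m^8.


Compute the numerator:
k * L * per = 0.0041 * 1368 * 15.6
= 87.49728
Compute the denominator:
A^3 = 15.2^3 = 3511.808
Resistance:
R = 87.49728 / 3511.808
= 0.0249 Ns^2/m^8

0.0249 Ns^2/m^8


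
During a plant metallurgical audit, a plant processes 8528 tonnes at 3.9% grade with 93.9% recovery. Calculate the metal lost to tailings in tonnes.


20.2881 tonnes

Total metal in feed:
= 8528 * 3.9 / 100 = 332.592 tonnes
Metal recovered:
= 332.592 * 93.9 / 100 = 312.303888 tonnes
Metal lost to tailings:
= 332.592 - 312.303888
= 20.2881 tonnes


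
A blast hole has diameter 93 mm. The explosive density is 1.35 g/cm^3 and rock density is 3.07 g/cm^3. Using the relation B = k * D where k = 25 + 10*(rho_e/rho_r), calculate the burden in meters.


2.734 m

First, compute k:
rho_e / rho_r = 1.35 / 3.07 = 0.4397394137
k = 25 + 10 * 0.4397394137 = 29.39739414
Then, compute burden:
B = k * D / 1000 = 29.39739414 * 93 / 1000
= 2733.957655 / 1000
= 2.734 m


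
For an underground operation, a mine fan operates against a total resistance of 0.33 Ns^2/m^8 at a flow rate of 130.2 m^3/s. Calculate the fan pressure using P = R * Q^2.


5594.1732 Pa

Compute Q^2:
Q^2 = 130.2^2 = 16952.04
Compute pressure:
P = R * Q^2 = 0.33 * 16952.04
= 5594.1732 Pa


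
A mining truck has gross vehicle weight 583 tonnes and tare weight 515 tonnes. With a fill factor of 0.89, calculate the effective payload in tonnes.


Maximum payload = gross - tare
= 583 - 515 = 68 tonnes
Effective payload = max payload * fill factor
= 68 * 0.89
= 60.52 tonnes

60.52 tonnes


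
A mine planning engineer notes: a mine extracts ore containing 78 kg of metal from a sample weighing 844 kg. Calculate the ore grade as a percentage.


9.2417%

Ore grade = (metal mass / ore mass) * 100
= (78 / 844) * 100
= 0.09241706161 * 100
= 9.2417%


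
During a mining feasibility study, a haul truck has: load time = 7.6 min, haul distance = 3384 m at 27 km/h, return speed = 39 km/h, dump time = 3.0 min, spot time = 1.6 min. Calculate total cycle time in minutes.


24.9262 min

Convert haul speed to m/min: 27 * 1000/60 = 450 m/min
Haul time = 3384 / 450 = 7.52 min
Convert return speed to m/min: 39 * 1000/60 = 650 m/min
Return time = 3384 / 650 = 5.206153846 min
Total cycle time:
= 7.6 + 7.52 + 3.0 + 5.206153846 + 1.6
= 24.9262 min


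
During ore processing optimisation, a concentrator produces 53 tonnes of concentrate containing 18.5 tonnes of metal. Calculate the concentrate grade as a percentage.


34.9057%

Grade = (metal in concentrate / concentrate mass) * 100
= (18.5 / 53) * 100
= 0.3490566038 * 100
= 34.9057%


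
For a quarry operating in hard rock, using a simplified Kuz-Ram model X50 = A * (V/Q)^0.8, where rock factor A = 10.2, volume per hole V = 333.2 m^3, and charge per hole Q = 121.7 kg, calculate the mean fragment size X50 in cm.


22.8314 cm

Compute V/Q:
V/Q = 333.2 / 121.7 = 2.737880033
Raise to the power 0.8:
(V/Q)^0.8 = 2.737880033^0.8 = 2.238368222
Multiply by A:
X50 = 10.2 * 2.238368222
= 22.8314 cm


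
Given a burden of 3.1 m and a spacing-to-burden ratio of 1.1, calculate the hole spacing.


3.41 m

Spacing = burden * ratio
= 3.1 * 1.1
= 3.41 m


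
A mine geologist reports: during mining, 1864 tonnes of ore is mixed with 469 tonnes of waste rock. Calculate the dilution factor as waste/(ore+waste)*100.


20.1029%

Total material = ore + waste
= 1864 + 469 = 2333 tonnes
Dilution = waste / total * 100
= 469 / 2333 * 100
= 0.2010287184 * 100
= 20.1029%


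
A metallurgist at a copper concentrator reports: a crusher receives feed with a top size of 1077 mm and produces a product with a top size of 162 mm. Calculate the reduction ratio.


Reduction ratio = feed size / product size
= 1077 / 162
= 6.6481

6.6481


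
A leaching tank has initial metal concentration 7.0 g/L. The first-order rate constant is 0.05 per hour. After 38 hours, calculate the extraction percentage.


Compute the exponent:
-k * t = -0.05 * 38 = -1.9
Remaining concentration:
C = 7.0 * exp(-1.9)
= 7.0 * 0.1495686192
= 1.046980335 g/L
Extracted = 7.0 - 1.046980335 = 5.953019665 g/L
Extraction % = 5.953019665 / 7.0 * 100
= 85.0431%

85.0431%


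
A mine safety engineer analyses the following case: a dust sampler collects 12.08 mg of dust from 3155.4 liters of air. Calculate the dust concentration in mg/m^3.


Convert liters to m^3: 1 m^3 = 1000 L
Concentration = mass / volume * 1000
= 12.08 / 3155.4 * 1000
= 0.003828357736 * 1000
= 3.8284 mg/m^3

3.8284 mg/m^3


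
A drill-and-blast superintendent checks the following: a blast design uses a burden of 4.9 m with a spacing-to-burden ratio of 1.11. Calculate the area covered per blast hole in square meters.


26.6511 m^2

First, find the spacing:
Spacing = burden * ratio = 4.9 * 1.11
= 5.439 m
Then, calculate the area:
Area = burden * spacing = 4.9 * 5.439
= 26.6511 m^2


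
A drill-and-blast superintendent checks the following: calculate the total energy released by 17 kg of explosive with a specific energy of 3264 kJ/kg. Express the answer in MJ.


55.488 MJ

Energy = mass * specific_energy / 1000
= 17 * 3264 / 1000
= 55488 / 1000
= 55.488 MJ


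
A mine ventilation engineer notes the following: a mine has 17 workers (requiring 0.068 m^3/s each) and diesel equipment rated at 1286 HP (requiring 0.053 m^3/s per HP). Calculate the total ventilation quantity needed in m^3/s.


69.314 m^3/s

Airflow for workers:
Q_people = 17 * 0.068 = 1.156 m^3/s
Airflow for diesel equipment:
Q_diesel = 1286 * 0.053 = 68.158 m^3/s
Total ventilation:
Q_total = 1.156 + 68.158
= 69.314 m^3/s


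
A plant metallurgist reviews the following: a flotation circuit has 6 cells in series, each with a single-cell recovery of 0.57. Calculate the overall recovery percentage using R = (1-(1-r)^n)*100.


Complement of single-cell recovery:
1 - r = 1 - 0.57 = 0.43
Raise to power n:
(1 - r)^6 = 0.43^6 = 0.006321363049
Overall recovery:
R = (1 - 0.006321363049) * 100
= 99.3679%

99.3679%


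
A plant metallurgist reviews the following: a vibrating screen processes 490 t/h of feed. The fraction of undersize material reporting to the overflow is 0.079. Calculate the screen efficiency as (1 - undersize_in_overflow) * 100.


Screen efficiency = (1 - fraction of undersize in overflow) * 100
= (1 - 0.079) * 100
= 0.921 * 100
= 92.1%

92.1%


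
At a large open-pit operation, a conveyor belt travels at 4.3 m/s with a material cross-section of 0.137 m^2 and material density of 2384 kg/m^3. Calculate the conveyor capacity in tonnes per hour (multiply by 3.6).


Volumetric flow = speed * area
= 4.3 * 0.137 = 0.5891 m^3/s
Mass flow = volumetric * density
= 0.5891 * 2384 = 1404.4144 kg/s
Convert to t/h: multiply by 3.6
Capacity = 1404.4144 * 3.6
= 5055.8918 t/h

5055.8918 t/h


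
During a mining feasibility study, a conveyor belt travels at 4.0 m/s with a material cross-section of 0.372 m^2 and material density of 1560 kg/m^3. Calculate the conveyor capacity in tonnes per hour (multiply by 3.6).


8356.608 t/h

Volumetric flow = speed * area
= 4.0 * 0.372 = 1.488 m^3/s
Mass flow = volumetric * density
= 1.488 * 1560 = 2321.28 kg/s
Convert to t/h: multiply by 3.6
Capacity = 2321.28 * 3.6
= 8356.608 t/h


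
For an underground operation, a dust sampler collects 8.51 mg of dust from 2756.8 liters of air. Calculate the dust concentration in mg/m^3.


Convert liters to m^3: 1 m^3 = 1000 L
Concentration = mass / volume * 1000
= 8.51 / 2756.8 * 1000
= 0.003086912362 * 1000
= 3.0869 mg/m^3

3.0869 mg/m^3


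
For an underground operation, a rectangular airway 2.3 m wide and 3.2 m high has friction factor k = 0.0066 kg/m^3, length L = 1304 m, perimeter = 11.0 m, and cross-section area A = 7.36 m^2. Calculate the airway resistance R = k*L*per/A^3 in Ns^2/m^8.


0.2375 Ns^2/m^8

Compute the numerator:
k * L * per = 0.0066 * 1304 * 11.0
= 94.6704
Compute the denominator:
A^3 = 7.36^3 = 398.688256
Resistance:
R = 94.6704 / 398.688256
= 0.2375 Ns^2/m^8


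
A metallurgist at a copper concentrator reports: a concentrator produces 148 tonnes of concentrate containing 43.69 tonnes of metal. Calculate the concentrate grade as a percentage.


Grade = (metal in concentrate / concentrate mass) * 100
= (43.69 / 148) * 100
= 0.2952027027 * 100
= 29.5203%

29.5203%


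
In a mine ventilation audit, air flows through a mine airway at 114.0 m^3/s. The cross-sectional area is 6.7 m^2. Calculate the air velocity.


17.0149 m/s

Velocity = flow rate / cross-sectional area
= 114.0 / 6.7
= 17.0149 m/s


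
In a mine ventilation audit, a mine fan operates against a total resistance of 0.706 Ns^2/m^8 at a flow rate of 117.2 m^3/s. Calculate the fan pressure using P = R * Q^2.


Compute Q^2:
Q^2 = 117.2^2 = 13735.84
Compute pressure:
P = R * Q^2 = 0.706 * 13735.84
= 9697.503 Pa

9697.503 Pa


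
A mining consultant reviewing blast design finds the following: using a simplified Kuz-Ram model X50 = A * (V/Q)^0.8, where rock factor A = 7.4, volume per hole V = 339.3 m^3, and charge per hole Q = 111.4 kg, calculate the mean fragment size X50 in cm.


18.0381 cm

Compute V/Q:
V/Q = 339.3 / 111.4 = 3.045780969
Raise to the power 0.8:
(V/Q)^0.8 = 3.045780969^0.8 = 2.437580321
Multiply by A:
X50 = 7.4 * 2.437580321
= 18.0381 cm


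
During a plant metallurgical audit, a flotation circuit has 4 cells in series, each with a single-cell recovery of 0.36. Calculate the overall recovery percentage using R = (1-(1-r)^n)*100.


Complement of single-cell recovery:
1 - r = 1 - 0.36 = 0.64
Raise to power n:
(1 - r)^4 = 0.64^4 = 0.16777216
Overall recovery:
R = (1 - 0.16777216) * 100
= 83.2228%

83.2228%


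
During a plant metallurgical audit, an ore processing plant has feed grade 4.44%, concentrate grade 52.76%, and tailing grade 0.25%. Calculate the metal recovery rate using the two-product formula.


94.8187%

Using the two-product formula:
R = 100 * c * (f - t) / (f * (c - t))
Numerator = 100 * 52.76 * (4.44 - 0.25)
= 100 * 52.76 * 4.19
= 22106.44
Denominator = 4.44 * (52.76 - 0.25)
= 4.44 * 52.51
= 233.1444
R = 22106.44 / 233.1444
= 94.8187%


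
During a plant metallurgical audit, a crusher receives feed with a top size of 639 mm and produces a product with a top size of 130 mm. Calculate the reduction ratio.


Reduction ratio = feed size / product size
= 639 / 130
= 4.9154

4.9154


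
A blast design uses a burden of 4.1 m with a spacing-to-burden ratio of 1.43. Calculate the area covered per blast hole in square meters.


First, find the spacing:
Spacing = burden * ratio = 4.1 * 1.43
= 5.863 m
Then, calculate the area:
Area = burden * spacing = 4.1 * 5.863
= 24.0383 m^2

24.0383 m^2


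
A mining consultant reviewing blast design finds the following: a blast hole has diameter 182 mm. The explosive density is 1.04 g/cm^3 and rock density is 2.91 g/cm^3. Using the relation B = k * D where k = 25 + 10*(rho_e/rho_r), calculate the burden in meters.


5.2004 m

First, compute k:
rho_e / rho_r = 1.04 / 2.91 = 0.3573883162
k = 25 + 10 * 0.3573883162 = 28.57388316
Then, compute burden:
B = k * D / 1000 = 28.57388316 * 182 / 1000
= 5200.446735 / 1000
= 5.2004 m


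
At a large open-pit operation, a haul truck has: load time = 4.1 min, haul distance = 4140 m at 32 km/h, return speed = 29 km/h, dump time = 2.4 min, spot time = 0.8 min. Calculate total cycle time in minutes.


Convert haul speed to m/min: 32 * 1000/60 = 533.3333333 m/min
Haul time = 4140 / 533.3333333 = 7.7625 min
Convert return speed to m/min: 29 * 1000/60 = 483.3333333 m/min
Return time = 4140 / 483.3333333 = 8.565517241 min
Total cycle time:
= 4.1 + 7.7625 + 2.4 + 8.565517241 + 0.8
= 23.628 min

23.628 min


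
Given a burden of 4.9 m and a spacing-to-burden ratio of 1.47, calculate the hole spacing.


7.203 m

Spacing = burden * ratio
= 4.9 * 1.47
= 7.203 m


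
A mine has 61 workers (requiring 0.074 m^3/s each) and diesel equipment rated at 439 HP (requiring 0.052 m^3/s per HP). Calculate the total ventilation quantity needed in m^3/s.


27.342 m^3/s

Airflow for workers:
Q_people = 61 * 0.074 = 4.514 m^3/s
Airflow for diesel equipment:
Q_diesel = 439 * 0.052 = 22.828 m^3/s
Total ventilation:
Q_total = 4.514 + 22.828
= 27.342 m^3/s


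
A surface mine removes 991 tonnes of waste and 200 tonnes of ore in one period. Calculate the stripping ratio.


4.955

Stripping ratio = waste tonnage / ore tonnage
= 991 / 200
= 4.955


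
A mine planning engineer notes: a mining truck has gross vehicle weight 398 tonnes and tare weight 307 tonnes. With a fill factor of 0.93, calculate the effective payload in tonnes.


Maximum payload = gross - tare
= 398 - 307 = 91 tonnes
Effective payload = max payload * fill factor
= 91 * 0.93
= 84.63 tonnes

84.63 tonnes


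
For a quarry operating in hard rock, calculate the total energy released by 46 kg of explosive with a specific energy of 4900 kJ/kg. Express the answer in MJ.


225.4 MJ

Energy = mass * specific_energy / 1000
= 46 * 4900 / 1000
= 225400 / 1000
= 225.4 MJ


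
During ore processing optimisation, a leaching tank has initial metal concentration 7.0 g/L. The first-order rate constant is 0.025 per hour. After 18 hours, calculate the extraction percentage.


Compute the exponent:
-k * t = -0.025 * 18 = -0.45
Remaining concentration:
C = 7.0 * exp(-0.45)
= 7.0 * 0.6376281516
= 4.463397061 g/L
Extracted = 7.0 - 4.463397061 = 2.536602939 g/L
Extraction % = 2.536602939 / 7.0 * 100
= 36.2372%

36.2372%


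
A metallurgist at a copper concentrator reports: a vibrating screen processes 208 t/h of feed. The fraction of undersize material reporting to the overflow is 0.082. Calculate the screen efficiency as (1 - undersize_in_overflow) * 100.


91.8%

Screen efficiency = (1 - fraction of undersize in overflow) * 100
= (1 - 0.082) * 100
= 0.918 * 100
= 91.8%


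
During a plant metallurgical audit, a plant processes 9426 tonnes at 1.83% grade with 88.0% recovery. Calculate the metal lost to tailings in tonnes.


Total metal in feed:
= 9426 * 1.83 / 100 = 172.4958 tonnes
Metal recovered:
= 172.4958 * 88.0 / 100 = 151.796304 tonnes
Metal lost to tailings:
= 172.4958 - 151.796304
= 20.6995 tonnes

20.6995 tonnes


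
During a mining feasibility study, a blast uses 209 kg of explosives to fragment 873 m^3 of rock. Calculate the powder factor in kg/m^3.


0.2394 kg/m^3

Powder factor = explosive mass / rock volume
= 209 / 873
= 0.2394 kg/m^3


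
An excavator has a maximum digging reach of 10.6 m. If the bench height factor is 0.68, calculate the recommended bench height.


7.208 m

Bench height = reach * factor
= 10.6 * 0.68
= 7.208 m


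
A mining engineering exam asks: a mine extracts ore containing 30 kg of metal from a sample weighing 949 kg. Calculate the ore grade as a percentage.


3.1612%

Ore grade = (metal mass / ore mass) * 100
= (30 / 949) * 100
= 0.03161222339 * 100
= 3.1612%


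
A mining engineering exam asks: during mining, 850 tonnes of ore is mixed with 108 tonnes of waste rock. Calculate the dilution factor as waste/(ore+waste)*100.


11.2735%

Total material = ore + waste
= 850 + 108 = 958 tonnes
Dilution = waste / total * 100
= 108 / 958 * 100
= 0.1127348643 * 100
= 11.2735%


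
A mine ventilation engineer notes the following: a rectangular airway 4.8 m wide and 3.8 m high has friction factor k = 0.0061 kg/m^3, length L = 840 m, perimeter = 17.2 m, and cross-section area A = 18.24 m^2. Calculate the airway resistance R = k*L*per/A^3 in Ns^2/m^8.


Compute the numerator:
k * L * per = 0.0061 * 840 * 17.2
= 88.1328
Compute the denominator:
A^3 = 18.24^3 = 6068.404224
Resistance:
R = 88.1328 / 6068.404224
= 0.0145 Ns^2/m^8

0.0145 Ns^2/m^8


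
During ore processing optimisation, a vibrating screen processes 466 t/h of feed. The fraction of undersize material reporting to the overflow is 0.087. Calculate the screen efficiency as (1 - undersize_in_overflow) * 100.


91.3%

Screen efficiency = (1 - fraction of undersize in overflow) * 100
= (1 - 0.087) * 100
= 0.913 * 100
= 91.3%


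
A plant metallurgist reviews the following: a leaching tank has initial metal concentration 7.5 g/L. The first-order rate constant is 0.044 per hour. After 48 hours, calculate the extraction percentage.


Compute the exponent:
-k * t = -0.044 * 48 = -2.112
Remaining concentration:
C = 7.5 * exp(-2.112)
= 7.5 * 0.1209957328
= 0.9074679961 g/L
Extracted = 7.5 - 0.9074679961 = 6.592532004 g/L
Extraction % = 6.592532004 / 7.5 * 100
= 87.9004%

87.9004%


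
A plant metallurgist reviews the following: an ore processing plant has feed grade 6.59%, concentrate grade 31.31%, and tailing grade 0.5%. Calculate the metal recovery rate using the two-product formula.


93.9125%

Using the two-product formula:
R = 100 * c * (f - t) / (f * (c - t))
Numerator = 100 * 31.31 * (6.59 - 0.5)
= 100 * 31.31 * 6.09
= 19067.79
Denominator = 6.59 * (31.31 - 0.5)
= 6.59 * 30.81
= 203.0379
R = 19067.79 / 203.0379
= 93.9125%


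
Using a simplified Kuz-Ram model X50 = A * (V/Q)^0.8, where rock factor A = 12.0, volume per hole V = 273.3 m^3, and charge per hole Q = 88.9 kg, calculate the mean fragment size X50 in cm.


29.4694 cm

Compute V/Q:
V/Q = 273.3 / 88.9 = 3.07424072
Raise to the power 0.8:
(V/Q)^0.8 = 3.07424072^0.8 = 2.455784741
Multiply by A:
X50 = 12.0 * 2.455784741
= 29.4694 cm


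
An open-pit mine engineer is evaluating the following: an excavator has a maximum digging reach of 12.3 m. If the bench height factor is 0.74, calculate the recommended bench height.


9.102 m

Bench height = reach * factor
= 12.3 * 0.74
= 9.102 m


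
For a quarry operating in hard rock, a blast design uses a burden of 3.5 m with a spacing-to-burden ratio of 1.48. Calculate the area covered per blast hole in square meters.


18.13 m^2

First, find the spacing:
Spacing = burden * ratio = 3.5 * 1.48
= 5.18 m
Then, calculate the area:
Area = burden * spacing = 3.5 * 5.18
= 18.13 m^2


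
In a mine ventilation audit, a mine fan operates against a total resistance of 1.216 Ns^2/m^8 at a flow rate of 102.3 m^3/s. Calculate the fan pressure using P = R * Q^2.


Compute Q^2:
Q^2 = 102.3^2 = 10465.29
Compute pressure:
P = R * Q^2 = 1.216 * 10465.29
= 12725.7926 Pa

12725.7926 Pa


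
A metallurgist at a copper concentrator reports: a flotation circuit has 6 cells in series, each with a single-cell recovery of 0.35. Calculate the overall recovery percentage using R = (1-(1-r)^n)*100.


Complement of single-cell recovery:
1 - r = 1 - 0.35 = 0.65
Raise to power n:
(1 - r)^6 = 0.65^6 = 0.07541889063
Overall recovery:
R = (1 - 0.07541889063) * 100
= 92.4581%

92.4581%


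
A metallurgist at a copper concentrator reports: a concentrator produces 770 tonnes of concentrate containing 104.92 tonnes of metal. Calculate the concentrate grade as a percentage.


Grade = (metal in concentrate / concentrate mass) * 100
= (104.92 / 770) * 100
= 0.1362597403 * 100
= 13.626%

13.626%


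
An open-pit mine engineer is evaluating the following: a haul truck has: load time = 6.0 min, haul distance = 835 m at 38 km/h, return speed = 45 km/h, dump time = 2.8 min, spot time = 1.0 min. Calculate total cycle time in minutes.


12.2318 min

Convert haul speed to m/min: 38 * 1000/60 = 633.3333333 m/min
Haul time = 835 / 633.3333333 = 1.318421053 min
Convert return speed to m/min: 45 * 1000/60 = 750 m/min
Return time = 835 / 750 = 1.113333333 min
Total cycle time:
= 6.0 + 1.318421053 + 2.8 + 1.113333333 + 1.0
= 12.2318 min


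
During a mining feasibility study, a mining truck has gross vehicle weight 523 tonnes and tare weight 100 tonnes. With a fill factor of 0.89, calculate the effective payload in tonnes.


376.47 tonnes

Maximum payload = gross - tare
= 523 - 100 = 423 tonnes
Effective payload = max payload * fill factor
= 423 * 0.89
= 376.47 tonnes


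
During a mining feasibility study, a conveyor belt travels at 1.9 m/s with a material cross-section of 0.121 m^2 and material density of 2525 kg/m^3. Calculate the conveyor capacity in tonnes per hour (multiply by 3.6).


2089.791 t/h

Volumetric flow = speed * area
= 1.9 * 0.121 = 0.2299 m^3/s
Mass flow = volumetric * density
= 0.2299 * 2525 = 580.4975 kg/s
Convert to t/h: multiply by 3.6
Capacity = 580.4975 * 3.6
= 2089.791 t/h


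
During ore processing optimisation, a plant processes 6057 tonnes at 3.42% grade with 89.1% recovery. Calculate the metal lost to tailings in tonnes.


22.5793 tonnes

Total metal in feed:
= 6057 * 3.42 / 100 = 207.1494 tonnes
Metal recovered:
= 207.1494 * 89.1 / 100 = 184.5701154 tonnes
Metal lost to tailings:
= 207.1494 - 184.5701154
= 22.5793 tonnes


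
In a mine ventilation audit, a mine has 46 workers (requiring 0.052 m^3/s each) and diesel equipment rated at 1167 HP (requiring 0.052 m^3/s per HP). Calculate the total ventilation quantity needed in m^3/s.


Airflow for workers:
Q_people = 46 * 0.052 = 2.392 m^3/s
Airflow for diesel equipment:
Q_diesel = 1167 * 0.052 = 60.684 m^3/s
Total ventilation:
Q_total = 2.392 + 60.684
= 63.076 m^3/s

63.076 m^3/s


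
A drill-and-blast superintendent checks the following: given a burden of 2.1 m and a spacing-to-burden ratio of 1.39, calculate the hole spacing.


Spacing = burden * ratio
= 2.1 * 1.39
= 2.919 m

2.919 m


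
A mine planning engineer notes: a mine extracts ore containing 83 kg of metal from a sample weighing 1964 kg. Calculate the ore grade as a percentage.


Ore grade = (metal mass / ore mass) * 100
= (83 / 1964) * 100
= 0.04226069246 * 100
= 4.2261%

4.2261%


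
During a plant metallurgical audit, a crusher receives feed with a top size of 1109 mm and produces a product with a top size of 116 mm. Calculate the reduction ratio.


Reduction ratio = feed size / product size
= 1109 / 116
= 9.5603

9.5603


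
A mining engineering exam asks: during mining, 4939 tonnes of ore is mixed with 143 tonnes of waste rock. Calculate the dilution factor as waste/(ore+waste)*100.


Total material = ore + waste
= 4939 + 143 = 5082 tonnes
Dilution = waste / total * 100
= 143 / 5082 * 100
= 0.02813852814 * 100
= 2.8139%

2.8139%


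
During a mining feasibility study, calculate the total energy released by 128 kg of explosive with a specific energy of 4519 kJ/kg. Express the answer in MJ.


578.432 MJ

Energy = mass * specific_energy / 1000
= 128 * 4519 / 1000
= 578432 / 1000
= 578.432 MJ


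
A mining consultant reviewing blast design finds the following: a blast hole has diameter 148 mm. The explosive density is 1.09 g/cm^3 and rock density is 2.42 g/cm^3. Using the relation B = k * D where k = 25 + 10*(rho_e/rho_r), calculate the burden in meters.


First, compute k:
rho_e / rho_r = 1.09 / 2.42 = 0.4504132231
k = 25 + 10 * 0.4504132231 = 29.50413223
Then, compute burden:
B = k * D / 1000 = 29.50413223 * 148 / 1000
= 4366.61157 / 1000
= 4.3666 m

4.3666 m


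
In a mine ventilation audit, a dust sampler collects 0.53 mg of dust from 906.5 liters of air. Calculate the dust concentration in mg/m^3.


0.5847 mg/m^3

Convert liters to m^3: 1 m^3 = 1000 L
Concentration = mass / volume * 1000
= 0.53 / 906.5 * 1000
= 0.000584666299 * 1000
= 0.5847 mg/m^3


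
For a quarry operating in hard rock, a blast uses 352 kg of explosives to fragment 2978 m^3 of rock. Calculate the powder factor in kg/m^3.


0.1182 kg/m^3

Powder factor = explosive mass / rock volume
= 352 / 2978
= 0.1182 kg/m^3


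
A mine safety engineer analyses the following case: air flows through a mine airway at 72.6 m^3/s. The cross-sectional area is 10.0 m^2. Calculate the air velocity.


Velocity = flow rate / cross-sectional area
= 72.6 / 10.0
= 7.26 m/s

7.26 m/s


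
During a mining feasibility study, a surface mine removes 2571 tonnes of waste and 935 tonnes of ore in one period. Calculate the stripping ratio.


2.7497

Stripping ratio = waste tonnage / ore tonnage
= 2571 / 935
= 2.7497


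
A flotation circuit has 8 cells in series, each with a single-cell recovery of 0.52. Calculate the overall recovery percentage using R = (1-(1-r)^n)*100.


Complement of single-cell recovery:
1 - r = 1 - 0.52 = 0.48
Raise to power n:
(1 - r)^8 = 0.48^8 = 0.002817928043
Overall recovery:
R = (1 - 0.002817928043) * 100
= 99.7182%

99.7182%


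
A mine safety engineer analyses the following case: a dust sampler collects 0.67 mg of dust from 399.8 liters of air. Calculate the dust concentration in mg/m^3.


Convert liters to m^3: 1 m^3 = 1000 L
Concentration = mass / volume * 1000
= 0.67 / 399.8 * 1000
= 0.001675837919 * 1000
= 1.6758 mg/m^3

1.6758 mg/m^3


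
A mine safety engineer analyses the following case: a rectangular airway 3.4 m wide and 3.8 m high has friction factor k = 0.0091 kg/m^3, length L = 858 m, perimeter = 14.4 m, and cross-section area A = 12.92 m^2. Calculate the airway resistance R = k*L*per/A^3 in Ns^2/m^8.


0.0521 Ns^2/m^8

Compute the numerator:
k * L * per = 0.0091 * 858 * 14.4
= 112.43232
Compute the denominator:
A^3 = 12.92^3 = 2156.689088
Resistance:
R = 112.43232 / 2156.689088
= 0.0521 Ns^2/m^8


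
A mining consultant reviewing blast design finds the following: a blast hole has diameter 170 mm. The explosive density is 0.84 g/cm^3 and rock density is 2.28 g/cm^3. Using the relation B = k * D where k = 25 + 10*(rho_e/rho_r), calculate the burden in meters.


First, compute k:
rho_e / rho_r = 0.84 / 2.28 = 0.3684210526
k = 25 + 10 * 0.3684210526 = 28.68421053
Then, compute burden:
B = k * D / 1000 = 28.68421053 * 170 / 1000
= 4876.315789 / 1000
= 4.8763 m

4.8763 m


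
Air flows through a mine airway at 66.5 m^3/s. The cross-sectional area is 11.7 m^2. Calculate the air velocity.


Velocity = flow rate / cross-sectional area
= 66.5 / 11.7
= 5.6838 m/s

5.6838 m/s


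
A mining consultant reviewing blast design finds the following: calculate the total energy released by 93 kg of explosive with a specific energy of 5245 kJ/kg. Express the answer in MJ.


487.785 MJ

Energy = mass * specific_energy / 1000
= 93 * 5245 / 1000
= 487785 / 1000
= 487.785 MJ


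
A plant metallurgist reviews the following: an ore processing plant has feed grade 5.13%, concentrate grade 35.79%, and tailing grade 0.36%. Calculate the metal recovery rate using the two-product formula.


Using the two-product formula:
R = 100 * c * (f - t) / (f * (c - t))
Numerator = 100 * 35.79 * (5.13 - 0.36)
= 100 * 35.79 * 4.77
= 17071.83
Denominator = 5.13 * (35.79 - 0.36)
= 5.13 * 35.43
= 181.7559
R = 17071.83 / 181.7559
= 93.9272%

93.9272%


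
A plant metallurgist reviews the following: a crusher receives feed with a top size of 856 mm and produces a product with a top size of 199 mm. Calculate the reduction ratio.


4.3015

Reduction ratio = feed size / product size
= 856 / 199
= 4.3015


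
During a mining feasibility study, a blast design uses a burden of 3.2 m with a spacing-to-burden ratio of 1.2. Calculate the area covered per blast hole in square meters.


First, find the spacing:
Spacing = burden * ratio = 3.2 * 1.2
= 3.84 m
Then, calculate the area:
Area = burden * spacing = 3.2 * 3.84
= 12.288 m^2

12.288 m^2


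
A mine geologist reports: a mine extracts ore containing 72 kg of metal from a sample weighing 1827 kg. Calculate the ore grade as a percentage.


3.9409%

Ore grade = (metal mass / ore mass) * 100
= (72 / 1827) * 100
= 0.039408867 * 100
= 3.9409%


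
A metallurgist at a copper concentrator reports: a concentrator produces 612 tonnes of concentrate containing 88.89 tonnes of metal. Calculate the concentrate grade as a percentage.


14.5245%

Grade = (metal in concentrate / concentrate mass) * 100
= (88.89 / 612) * 100
= 0.145245098 * 100
= 14.5245%


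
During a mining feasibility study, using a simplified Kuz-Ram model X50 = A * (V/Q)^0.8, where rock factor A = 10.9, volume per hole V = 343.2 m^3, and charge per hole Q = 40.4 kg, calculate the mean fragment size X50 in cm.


Compute V/Q:
V/Q = 343.2 / 40.4 = 8.495049505
Raise to the power 0.8:
(V/Q)^0.8 = 8.495049505^0.8 = 5.537742164
Multiply by A:
X50 = 10.9 * 5.537742164
= 60.3614 cm

60.3614 cm


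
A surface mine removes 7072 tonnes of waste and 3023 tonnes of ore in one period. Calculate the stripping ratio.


Stripping ratio = waste tonnage / ore tonnage
= 7072 / 3023
= 2.3394

2.3394


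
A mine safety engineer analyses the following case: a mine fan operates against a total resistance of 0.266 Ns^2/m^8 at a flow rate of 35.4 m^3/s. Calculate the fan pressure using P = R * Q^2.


Compute Q^2:
Q^2 = 35.4^2 = 1253.16
Compute pressure:
P = R * Q^2 = 0.266 * 1253.16
= 333.3406 Pa

333.3406 Pa


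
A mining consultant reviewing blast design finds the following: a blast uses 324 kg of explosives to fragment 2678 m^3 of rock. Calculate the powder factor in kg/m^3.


Powder factor = explosive mass / rock volume
= 324 / 2678
= 0.121 kg/m^3

0.121 kg/m^3


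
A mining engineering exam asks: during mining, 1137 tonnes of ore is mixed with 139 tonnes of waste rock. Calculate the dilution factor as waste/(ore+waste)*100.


10.8934%

Total material = ore + waste
= 1137 + 139 = 1276 tonnes
Dilution = waste / total * 100
= 139 / 1276 * 100
= 0.1089341693 * 100
= 10.8934%


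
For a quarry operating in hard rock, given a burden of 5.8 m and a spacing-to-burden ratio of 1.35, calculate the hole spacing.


7.83 m

Spacing = burden * ratio
= 5.8 * 1.35
= 7.83 m


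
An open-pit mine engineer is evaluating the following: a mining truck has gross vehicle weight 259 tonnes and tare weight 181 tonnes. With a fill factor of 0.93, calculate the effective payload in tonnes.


Maximum payload = gross - tare
= 259 - 181 = 78 tonnes
Effective payload = max payload * fill factor
= 78 * 0.93
= 72.54 tonnes

72.54 tonnes


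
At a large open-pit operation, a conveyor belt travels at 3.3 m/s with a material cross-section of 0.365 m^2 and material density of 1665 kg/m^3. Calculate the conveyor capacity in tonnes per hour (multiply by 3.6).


Volumetric flow = speed * area
= 3.3 * 0.365 = 1.2045 m^3/s
Mass flow = volumetric * density
= 1.2045 * 1665 = 2005.4925 kg/s
Convert to t/h: multiply by 3.6
Capacity = 2005.4925 * 3.6
= 7219.773 t/h

7219.773 t/h


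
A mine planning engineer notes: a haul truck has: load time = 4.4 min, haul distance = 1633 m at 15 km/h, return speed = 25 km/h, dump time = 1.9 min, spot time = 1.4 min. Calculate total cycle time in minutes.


18.1512 min

Convert haul speed to m/min: 15 * 1000/60 = 250 m/min
Haul time = 1633 / 250 = 6.532 min
Convert return speed to m/min: 25 * 1000/60 = 416.6666667 m/min
Return time = 1633 / 416.6666667 = 3.9192 min
Total cycle time:
= 4.4 + 6.532 + 1.9 + 3.9192 + 1.4
= 18.1512 min


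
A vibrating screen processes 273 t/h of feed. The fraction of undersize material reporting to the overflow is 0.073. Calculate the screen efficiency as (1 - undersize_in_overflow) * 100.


92.7%

Screen efficiency = (1 - fraction of undersize in overflow) * 100
= (1 - 0.073) * 100
= 0.927 * 100
= 92.7%


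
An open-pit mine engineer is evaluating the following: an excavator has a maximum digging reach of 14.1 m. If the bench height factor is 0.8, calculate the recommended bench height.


Bench height = reach * factor
= 14.1 * 0.8
= 11.28 m

11.28 m


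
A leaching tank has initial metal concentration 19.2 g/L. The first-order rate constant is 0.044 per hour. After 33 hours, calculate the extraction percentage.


Compute the exponent:
-k * t = -0.044 * 33 = -1.452
Remaining concentration:
C = 19.2 * exp(-1.452)
= 19.2 * 0.2341016163
= 4.494751034 g/L
Extracted = 19.2 - 4.494751034 = 14.70524897 g/L
Extraction % = 14.70524897 / 19.2 * 100
= 76.5898%

76.5898%


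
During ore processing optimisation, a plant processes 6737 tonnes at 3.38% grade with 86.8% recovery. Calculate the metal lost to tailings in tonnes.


Total metal in feed:
= 6737 * 3.38 / 100 = 227.7106 tonnes
Metal recovered:
= 227.7106 * 86.8 / 100 = 197.6528008 tonnes
Metal lost to tailings:
= 227.7106 - 197.6528008
= 30.0578 tonnes

30.0578 tonnes


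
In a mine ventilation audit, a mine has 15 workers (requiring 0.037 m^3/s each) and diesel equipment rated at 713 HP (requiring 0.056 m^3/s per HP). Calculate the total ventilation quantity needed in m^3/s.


40.483 m^3/s

Airflow for workers:
Q_people = 15 * 0.037 = 0.555 m^3/s
Airflow for diesel equipment:
Q_diesel = 713 * 0.056 = 39.928 m^3/s
Total ventilation:
Q_total = 0.555 + 39.928
= 40.483 m^3/s


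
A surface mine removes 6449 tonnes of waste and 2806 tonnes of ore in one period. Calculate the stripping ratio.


Stripping ratio = waste tonnage / ore tonnage
= 6449 / 2806
= 2.2983

2.2983


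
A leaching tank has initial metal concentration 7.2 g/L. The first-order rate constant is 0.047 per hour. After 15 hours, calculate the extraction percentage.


Compute the exponent:
-k * t = -0.047 * 15 = -0.705
Remaining concentration:
C = 7.2 * exp(-0.705)
= 7.2 * 0.4941085743
= 3.557581735 g/L
Extracted = 7.2 - 3.557581735 = 3.642418265 g/L
Extraction % = 3.642418265 / 7.2 * 100
= 50.5891%

50.5891%


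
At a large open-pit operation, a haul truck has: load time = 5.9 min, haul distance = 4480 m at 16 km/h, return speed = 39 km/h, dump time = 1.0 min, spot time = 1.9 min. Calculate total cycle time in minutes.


32.4923 min

Convert haul speed to m/min: 16 * 1000/60 = 266.6666667 m/min
Haul time = 4480 / 266.6666667 = 16.8 min
Convert return speed to m/min: 39 * 1000/60 = 650 m/min
Return time = 4480 / 650 = 6.892307692 min
Total cycle time:
= 5.9 + 16.8 + 1.0 + 6.892307692 + 1.9
= 32.4923 min


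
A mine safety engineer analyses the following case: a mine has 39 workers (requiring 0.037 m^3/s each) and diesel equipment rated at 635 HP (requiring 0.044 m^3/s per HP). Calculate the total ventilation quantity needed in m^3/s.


29.383 m^3/s

Airflow for workers:
Q_people = 39 * 0.037 = 1.443 m^3/s
Airflow for diesel equipment:
Q_diesel = 635 * 0.044 = 27.94 m^3/s
Total ventilation:
Q_total = 1.443 + 27.94
= 29.383 m^3/s


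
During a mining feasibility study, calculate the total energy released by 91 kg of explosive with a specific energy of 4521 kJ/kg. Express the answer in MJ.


411.411 MJ

Energy = mass * specific_energy / 1000
= 91 * 4521 / 1000
= 411411 / 1000
= 411.411 MJ


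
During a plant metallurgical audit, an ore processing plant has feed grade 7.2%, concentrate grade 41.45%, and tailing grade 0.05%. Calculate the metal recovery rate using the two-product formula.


99.4255%

Using the two-product formula:
R = 100 * c * (f - t) / (f * (c - t))
Numerator = 100 * 41.45 * (7.2 - 0.05)
= 100 * 41.45 * 7.15
= 29636.75
Denominator = 7.2 * (41.45 - 0.05)
= 7.2 * 41.4
= 298.08
R = 29636.75 / 298.08
= 99.4255%


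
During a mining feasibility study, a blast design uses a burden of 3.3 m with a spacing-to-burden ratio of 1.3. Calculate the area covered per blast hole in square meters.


First, find the spacing:
Spacing = burden * ratio = 3.3 * 1.3
= 4.29 m
Then, calculate the area:
Area = burden * spacing = 3.3 * 4.29
= 14.157 m^2

14.157 m^2


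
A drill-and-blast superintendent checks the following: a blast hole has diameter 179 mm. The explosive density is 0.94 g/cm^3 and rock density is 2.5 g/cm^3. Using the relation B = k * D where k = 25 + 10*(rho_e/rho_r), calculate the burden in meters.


First, compute k:
rho_e / rho_r = 0.94 / 2.5 = 0.376
k = 25 + 10 * 0.376 = 28.76
Then, compute burden:
B = k * D / 1000 = 28.76 * 179 / 1000
= 5148.04 / 1000
= 5.148 m

5.148 m


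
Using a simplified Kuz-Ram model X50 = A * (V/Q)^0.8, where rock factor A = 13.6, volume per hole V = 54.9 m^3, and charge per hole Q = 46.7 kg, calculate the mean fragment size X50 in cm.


Compute V/Q:
V/Q = 54.9 / 46.7 = 1.175588865
Raise to the power 0.8:
(V/Q)^0.8 = 1.175588865^0.8 = 1.138162759
Multiply by A:
X50 = 13.6 * 1.138162759
= 15.479 cm

15.479 cm


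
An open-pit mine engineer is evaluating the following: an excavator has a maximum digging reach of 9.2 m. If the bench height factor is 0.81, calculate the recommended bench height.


Bench height = reach * factor
= 9.2 * 0.81
= 7.452 m

7.452 m


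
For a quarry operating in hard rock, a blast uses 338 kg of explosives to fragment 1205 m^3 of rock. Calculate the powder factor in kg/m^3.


0.2805 kg/m^3

Powder factor = explosive mass / rock volume
= 338 / 1205
= 0.2805 kg/m^3


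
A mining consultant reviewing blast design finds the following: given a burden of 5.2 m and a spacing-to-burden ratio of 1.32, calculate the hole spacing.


6.864 m

Spacing = burden * ratio
= 5.2 * 1.32
= 6.864 m


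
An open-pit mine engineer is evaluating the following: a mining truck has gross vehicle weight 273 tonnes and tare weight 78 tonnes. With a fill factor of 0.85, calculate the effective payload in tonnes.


Maximum payload = gross - tare
= 273 - 78 = 195 tonnes
Effective payload = max payload * fill factor
= 195 * 0.85
= 165.75 tonnes

165.75 tonnes


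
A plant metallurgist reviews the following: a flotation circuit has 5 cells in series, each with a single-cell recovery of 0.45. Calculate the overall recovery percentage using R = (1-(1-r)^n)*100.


Complement of single-cell recovery:
1 - r = 1 - 0.45 = 0.55
Raise to power n:
(1 - r)^5 = 0.55^5 = 0.0503284375
Overall recovery:
R = (1 - 0.0503284375) * 100
= 94.9672%

94.9672%


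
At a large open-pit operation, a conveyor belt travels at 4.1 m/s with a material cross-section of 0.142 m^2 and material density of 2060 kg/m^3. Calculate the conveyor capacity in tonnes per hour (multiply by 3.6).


Volumetric flow = speed * area
= 4.1 * 0.142 = 0.5822 m^3/s
Mass flow = volumetric * density
= 0.5822 * 2060 = 1199.332 kg/s
Convert to t/h: multiply by 3.6
Capacity = 1199.332 * 3.6
= 4317.5952 t/h

4317.5952 t/h


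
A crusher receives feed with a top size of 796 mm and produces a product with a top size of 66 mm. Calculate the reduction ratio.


Reduction ratio = feed size / product size
= 796 / 66
= 12.0606

12.0606


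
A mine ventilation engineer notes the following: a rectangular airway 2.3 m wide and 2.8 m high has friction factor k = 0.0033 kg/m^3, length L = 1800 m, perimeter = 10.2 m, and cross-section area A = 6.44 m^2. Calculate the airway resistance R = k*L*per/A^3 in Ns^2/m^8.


Compute the numerator:
k * L * per = 0.0033 * 1800 * 10.2
= 60.588
Compute the denominator:
A^3 = 6.44^3 = 267.089984
Resistance:
R = 60.588 / 267.089984
= 0.2268 Ns^2/m^8

0.2268 Ns^2/m^8
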